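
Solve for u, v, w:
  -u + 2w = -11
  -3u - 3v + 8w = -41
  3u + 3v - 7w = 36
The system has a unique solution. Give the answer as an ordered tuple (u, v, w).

(1, -2/3, -5)

Form the augmented matrix and row-reduce:
  [ -1   0   2  |  -11 ]
  [ -3  -3   8  |  -41 ]
  [  3   3  -7  |   36 ]
r1 := -1·r1
  [  1   0  -2  |   11 ]
  [ -3  -3   8  |  -41 ]
  [  3   3  -7  |   36 ]
r2 := r2 + 3·r1
  [ 1   0  -2  |  11 ]
  [ 0  -3   2  |  -8 ]
  [ 3   3  -7  |  36 ]
r3 := r3 − 3·r1
  [ 1   0  -2  |  11 ]
  [ 0  -3   2  |  -8 ]
  [ 0   3  -1  |   3 ]
r2 := -1/3·r2
  [ 1  0    -2  |   11 ]
  [ 0  1  -2/3  |  8/3 ]
  [ 0  3    -1  |    3 ]
r3 := r3 − 3·r2
  [ 1  0    -2  |   11 ]
  [ 0  1  -2/3  |  8/3 ]
  [ 0  0     1  |   -5 ]
r2 := r2 + 2/3·r3
  [ 1  0  -2  |    11 ]
  [ 0  1   0  |  -2/3 ]
  [ 0  0   1  |    -5 ]
r1 := r1 + 2·r3
  [ 1  0  0  |     1 ]
  [ 0  1  0  |  -2/3 ]
  [ 0  0  1  |    -5 ]
Reading off the last column: u = 1, v = -2/3, w = -5.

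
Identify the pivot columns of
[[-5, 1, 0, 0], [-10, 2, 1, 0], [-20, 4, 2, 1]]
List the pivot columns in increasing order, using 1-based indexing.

Multiply r1 by -1/5.
Add 10 times r1 to r2.
Add 20 times r1 to r3.
Subtract 2 times r2 from r3.
Pivot columns are the columns containing a leading 1.

1, 3, 4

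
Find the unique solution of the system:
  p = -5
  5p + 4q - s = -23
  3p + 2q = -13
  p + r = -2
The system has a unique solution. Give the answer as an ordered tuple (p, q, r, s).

(-5, 1, 3, 2)

Form the augmented matrix and row-reduce:
  [ 1  0  0   0  |   -5 ]
  [ 5  4  0  -1  |  -23 ]
  [ 3  2  0   0  |  -13 ]
  [ 1  0  1   0  |   -2 ]
ρ2 ← ρ2 − 5·ρ1
  [ 1  0  0   0  |   -5 ]
  [ 0  4  0  -1  |    2 ]
  [ 3  2  0   0  |  -13 ]
  [ 1  0  1   0  |   -2 ]
ρ3 ← ρ3 − 3·ρ1
  [ 1  0  0   0  |  -5 ]
  [ 0  4  0  -1  |   2 ]
  [ 0  2  0   0  |   2 ]
  [ 1  0  1   0  |  -2 ]
ρ4 ← ρ4 − ρ1
  [ 1  0  0   0  |  -5 ]
  [ 0  4  0  -1  |   2 ]
  [ 0  2  0   0  |   2 ]
  [ 0  0  1   0  |   3 ]
ρ2 ← 1/4·ρ2
  [ 1  0  0     0  |   -5 ]
  [ 0  1  0  -1/4  |  1/2 ]
  [ 0  2  0     0  |    2 ]
  [ 0  0  1     0  |    3 ]
ρ3 ← ρ3 − 2·ρ2
  [ 1  0  0     0  |   -5 ]
  [ 0  1  0  -1/4  |  1/2 ]
  [ 0  0  0   1/2  |    1 ]
  [ 0  0  1     0  |    3 ]
ρ3 <=> ρ4
  [ 1  0  0     0  |   -5 ]
  [ 0  1  0  -1/4  |  1/2 ]
  [ 0  0  1     0  |    3 ]
  [ 0  0  0   1/2  |    1 ]
ρ4 ← 2·ρ4
  [ 1  0  0     0  |   -5 ]
  [ 0  1  0  -1/4  |  1/2 ]
  [ 0  0  1     0  |    3 ]
  [ 0  0  0     1  |    2 ]
ρ2 ← ρ2 + 1/4·ρ4
  [ 1  0  0  0  |  -5 ]
  [ 0  1  0  0  |   1 ]
  [ 0  0  1  0  |   3 ]
  [ 0  0  0  1  |   2 ]
Reading off the last column: p = -5, q = 1, r = 3, s = 2.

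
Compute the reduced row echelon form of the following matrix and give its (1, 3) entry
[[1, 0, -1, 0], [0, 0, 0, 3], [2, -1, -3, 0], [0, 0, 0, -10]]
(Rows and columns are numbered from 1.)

-1

Subtract 2 times R1 from R3.
Swap R2 and R3.
Multiply R2 by -1.
Multiply R3 by 1/3.
Add 10 times R3 to R4.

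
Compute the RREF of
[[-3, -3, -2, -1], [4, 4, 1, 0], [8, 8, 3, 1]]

ρ1 → -1/3·ρ1
  [ 1  1  2/3  1/3 ]
  [ 4  4    1    0 ]
  [ 8  8    3    1 ]
ρ2 → ρ2 − 4·ρ1
  [ 1  1   2/3   1/3 ]
  [ 0  0  -5/3  -4/3 ]
  [ 8  8     3     1 ]
ρ3 → ρ3 − 8·ρ1
  [ 1  1   2/3   1/3 ]
  [ 0  0  -5/3  -4/3 ]
  [ 0  0  -7/3  -5/3 ]
ρ2 → -3/5·ρ2
  [ 1  1   2/3   1/3 ]
  [ 0  0     1   4/5 ]
  [ 0  0  -7/3  -5/3 ]
ρ3 → ρ3 + 7/3·ρ2
  [ 1  1  2/3  1/3 ]
  [ 0  0    1  4/5 ]
  [ 0  0    0  1/5 ]
ρ3 → 5·ρ3
  [ 1  1  2/3  1/3 ]
  [ 0  0    1  4/5 ]
  [ 0  0    0    1 ]
ρ2 → ρ2 − 4/5·ρ3
  [ 1  1  2/3  1/3 ]
  [ 0  0    1    0 ]
  [ 0  0    0    1 ]
ρ1 → ρ1 − 1/3·ρ3
  [ 1  1  2/3  0 ]
  [ 0  0    1  0 ]
  [ 0  0    0  1 ]
ρ1 → ρ1 − 2/3·ρ2
  [ 1  1  0  0 ]
  [ 0  0  1  0 ]
  [ 0  0  0  1 ]

[[1, 1, 0, 0], [0, 0, 1, 0], [0, 0, 0, 1]]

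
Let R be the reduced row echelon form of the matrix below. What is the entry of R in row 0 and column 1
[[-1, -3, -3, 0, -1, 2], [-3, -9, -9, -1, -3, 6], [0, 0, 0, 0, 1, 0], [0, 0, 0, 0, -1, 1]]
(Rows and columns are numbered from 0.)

Multiply r1 by -1.
Add 3 times r1 to r2.
Multiply r2 by -1.
Add r3 to r4.
Add 2 times r4 to r1.
Subtract r3 from r1.

3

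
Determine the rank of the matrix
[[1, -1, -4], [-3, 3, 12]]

rank = 1

ρ2 -> ρ2 + 3·ρ1
  [ 1  -1  -4 ]
  [ 0   0   0 ]
The reduced form has 1 nonzero row.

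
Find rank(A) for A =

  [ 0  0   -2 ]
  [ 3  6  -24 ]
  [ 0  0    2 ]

R1 <=> R2
  [ 3  6  -24 ]
  [ 0  0   -2 ]
  [ 0  0    2 ]
R1 -> 1/3·R1
  [ 1  2  -8 ]
  [ 0  0  -2 ]
  [ 0  0   2 ]
R2 -> -1/2·R2
  [ 1  2  -8 ]
  [ 0  0   1 ]
  [ 0  0   2 ]
R3 -> R3 − 2·R2
  [ 1  2  -8 ]
  [ 0  0   1 ]
  [ 0  0   0 ]
R1 -> R1 + 8·R2
  [ 1  2  0 ]
  [ 0  0  1 ]
  [ 0  0  0 ]
The reduced form has 2 nonzero rows.

rank = 2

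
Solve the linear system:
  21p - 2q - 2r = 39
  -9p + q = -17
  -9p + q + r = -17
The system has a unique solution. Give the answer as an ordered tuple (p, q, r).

Form the augmented matrix and row-reduce:
  [ 21  -2  -2  |   39 ]
  [ -9   1   0  |  -17 ]
  [ -9   1   1  |  -17 ]
Multiply R1 by 1/21.
  [  1  -2/21  -2/21  |  13/7 ]
  [ -9      1      0  |   -17 ]
  [ -9      1      1  |   -17 ]
Add 9 times R1 to R2.
  [  1  -2/21  -2/21  |  13/7 ]
  [  0    1/7   -6/7  |  -2/7 ]
  [ -9      1      1  |   -17 ]
Add 9 times R1 to R3.
  [ 1  -2/21  -2/21  |  13/7 ]
  [ 0    1/7   -6/7  |  -2/7 ]
  [ 0    1/7    1/7  |  -2/7 ]
Multiply R2 by 7.
  [ 1  -2/21  -2/21  |  13/7 ]
  [ 0      1     -6  |    -2 ]
  [ 0    1/7    1/7  |  -2/7 ]
Subtract 1/7 times R2 from R3.
  [ 1  -2/21  -2/21  |  13/7 ]
  [ 0      1     -6  |    -2 ]
  [ 0      0      1  |     0 ]
Add 6 times R3 to R2.
  [ 1  -2/21  -2/21  |  13/7 ]
  [ 0      1      0  |    -2 ]
  [ 0      0      1  |     0 ]
Add 2/21 times R3 to R1.
  [ 1  -2/21  0  |  13/7 ]
  [ 0      1  0  |    -2 ]
  [ 0      0  1  |     0 ]
Add 2/21 times R2 to R1.
  [ 1  0  0  |  5/3 ]
  [ 0  1  0  |   -2 ]
  [ 0  0  1  |    0 ]
Reading off the last column: p = 5/3, q = -2, r = 0.

(5/3, -2, 0)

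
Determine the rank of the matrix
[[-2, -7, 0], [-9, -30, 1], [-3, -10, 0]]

rank = 3

r1 ← -1/2·r1
r2 ← r2 + 9·r1
r3 ← r3 + 3·r1
r2 ← 2/3·r2
r3 ← r3 − 1/2·r2
r3 ← -3·r3
r2 ← r2 − 2/3·r3
r1 ← r1 − 7/2·r2
The reduced form has 3 nonzero rows.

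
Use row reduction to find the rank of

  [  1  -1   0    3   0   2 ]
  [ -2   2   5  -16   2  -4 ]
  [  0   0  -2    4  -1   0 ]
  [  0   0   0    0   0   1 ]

ρ2 -> ρ2 + 2·ρ1
  [ 1  -1   0    3   0  2 ]
  [ 0   0   5  -10   2  0 ]
  [ 0   0  -2    4  -1  0 ]
  [ 0   0   0    0   0  1 ]
ρ2 -> 1/5·ρ2
  [ 1  -1   0   3    0  2 ]
  [ 0   0   1  -2  2/5  0 ]
  [ 0   0  -2   4   -1  0 ]
  [ 0   0   0   0    0  1 ]
ρ3 -> ρ3 + 2·ρ2
  [ 1  -1  0   3     0  2 ]
  [ 0   0  1  -2   2/5  0 ]
  [ 0   0  0   0  -1/5  0 ]
  [ 0   0  0   0     0  1 ]
ρ3 -> -5·ρ3
  [ 1  -1  0   3    0  2 ]
  [ 0   0  1  -2  2/5  0 ]
  [ 0   0  0   0    1  0 ]
  [ 0   0  0   0    0  1 ]
ρ1 -> ρ1 − 2·ρ4
  [ 1  -1  0   3    0  0 ]
  [ 0   0  1  -2  2/5  0 ]
  [ 0   0  0   0    1  0 ]
  [ 0   0  0   0    0  1 ]
ρ2 -> ρ2 − 2/5·ρ3
  [ 1  -1  0   3  0  0 ]
  [ 0   0  1  -2  0  0 ]
  [ 0   0  0   0  1  0 ]
  [ 0   0  0   0  0  1 ]
The reduced form has 4 nonzero rows.

rank = 4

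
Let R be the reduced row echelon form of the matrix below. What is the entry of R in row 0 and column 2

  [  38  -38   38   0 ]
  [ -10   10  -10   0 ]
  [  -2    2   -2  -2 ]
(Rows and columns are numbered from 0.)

r1 ← 1/38·r1
r2 ← r2 + 10·r1
r3 ← r3 + 2·r1
r2 ↔ r3
r2 ← -1/2·r2

1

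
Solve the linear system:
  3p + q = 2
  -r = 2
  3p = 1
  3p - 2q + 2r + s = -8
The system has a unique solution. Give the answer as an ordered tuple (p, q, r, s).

(1/3, 1, -2, -3)

Form the augmented matrix and row-reduce:
  [ 3   1   0  0  |   2 ]
  [ 0   0  -1  0  |   2 ]
  [ 3   0   0  0  |   1 ]
  [ 3  -2   2  1  |  -8 ]
Multiply r1 by 1/3.
  [ 1  1/3   0  0  |  2/3 ]
  [ 0    0  -1  0  |    2 ]
  [ 3    0   0  0  |    1 ]
  [ 3   -2   2  1  |   -8 ]
Subtract 3 times r1 from r3.
  [ 1  1/3   0  0  |  2/3 ]
  [ 0    0  -1  0  |    2 ]
  [ 0   -1   0  0  |   -1 ]
  [ 3   -2   2  1  |   -8 ]
Subtract 3 times r1 from r4.
  [ 1  1/3   0  0  |  2/3 ]
  [ 0    0  -1  0  |    2 ]
  [ 0   -1   0  0  |   -1 ]
  [ 0   -3   2  1  |  -10 ]
Swap r2 and r3.
  [ 1  1/3   0  0  |  2/3 ]
  [ 0   -1   0  0  |   -1 ]
  [ 0    0  -1  0  |    2 ]
  [ 0   -3   2  1  |  -10 ]
Multiply r2 by -1.
  [ 1  1/3   0  0  |  2/3 ]
  [ 0    1   0  0  |    1 ]
  [ 0    0  -1  0  |    2 ]
  [ 0   -3   2  1  |  -10 ]
Add 3 times r2 to r4.
  [ 1  1/3   0  0  |  2/3 ]
  [ 0    1   0  0  |    1 ]
  [ 0    0  -1  0  |    2 ]
  [ 0    0   2  1  |   -7 ]
Multiply r3 by -1.
  [ 1  1/3  0  0  |  2/3 ]
  [ 0    1  0  0  |    1 ]
  [ 0    0  1  0  |   -2 ]
  [ 0    0  2  1  |   -7 ]
Subtract 2 times r3 from r4.
  [ 1  1/3  0  0  |  2/3 ]
  [ 0    1  0  0  |    1 ]
  [ 0    0  1  0  |   -2 ]
  [ 0    0  0  1  |   -3 ]
Subtract 1/3 times r2 from r1.
  [ 1  0  0  0  |  1/3 ]
  [ 0  1  0  0  |    1 ]
  [ 0  0  1  0  |   -2 ]
  [ 0  0  0  1  |   -3 ]
Reading off the last column: p = 1/3, q = 1, r = -2, s = -3.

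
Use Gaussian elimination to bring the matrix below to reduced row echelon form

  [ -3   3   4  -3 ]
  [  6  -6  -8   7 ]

[[1, -1, -4/3, 0], [0, 0, 0, 1]]

r1 -> -1/3·r1
  [ 1  -1  -4/3  1 ]
  [ 6  -6    -8  7 ]
r2 -> r2 − 6·r1
  [ 1  -1  -4/3  1 ]
  [ 0   0     0  1 ]
r1 -> r1 − r2
  [ 1  -1  -4/3  0 ]
  [ 0   0     0  1 ]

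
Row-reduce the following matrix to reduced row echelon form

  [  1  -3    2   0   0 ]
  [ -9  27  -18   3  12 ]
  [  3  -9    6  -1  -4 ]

r2 := r2 + 9·r1
  [ 1  -3  2   0   0 ]
  [ 0   0  0   3  12 ]
  [ 3  -9  6  -1  -4 ]
r3 := r3 − 3·r1
  [ 1  -3  2   0   0 ]
  [ 0   0  0   3  12 ]
  [ 0   0  0  -1  -4 ]
r2 := 1/3·r2
  [ 1  -3  2   0   0 ]
  [ 0   0  0   1   4 ]
  [ 0   0  0  -1  -4 ]
r3 := r3 + r2
  [ 1  -3  2  0  0 ]
  [ 0   0  0  1  4 ]
  [ 0   0  0  0  0 ]

[[1, -3, 2, 0, 0], [0, 0, 0, 1, 4], [0, 0, 0, 0, 0]]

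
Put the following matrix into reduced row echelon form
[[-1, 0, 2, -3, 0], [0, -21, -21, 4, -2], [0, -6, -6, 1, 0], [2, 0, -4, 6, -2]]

r1 -> -1·r1
r4 -> r4 − 2·r1
r2 -> -1/21·r2
r3 -> r3 + 6·r2
r3 -> -7·r3
r4 -> -1/2·r4
r3 -> r3 + 4·r4
r2 -> r2 − 2/21·r4
r2 -> r2 + 4/21·r3
r1 -> r1 − 3·r3

[[1, 0, -2, 0, 0], [0, 1, 1, 0, 0], [0, 0, 0, 1, 0], [0, 0, 0, 0, 1]]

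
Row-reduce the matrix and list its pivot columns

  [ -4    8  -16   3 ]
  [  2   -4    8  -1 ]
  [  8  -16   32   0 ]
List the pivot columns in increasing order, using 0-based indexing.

R1 → -1/4·R1
  [ 1   -2   4  -3/4 ]
  [ 2   -4   8    -1 ]
  [ 8  -16  32     0 ]
R2 → R2 − 2·R1
  [ 1   -2   4  -3/4 ]
  [ 0    0   0   1/2 ]
  [ 8  -16  32     0 ]
R3 → R3 − 8·R1
  [ 1  -2  4  -3/4 ]
  [ 0   0  0   1/2 ]
  [ 0   0  0     6 ]
R2 → 2·R2
  [ 1  -2  4  -3/4 ]
  [ 0   0  0     1 ]
  [ 0   0  0     6 ]
R3 → R3 − 6·R2
  [ 1  -2  4  -3/4 ]
  [ 0   0  0     1 ]
  [ 0   0  0     0 ]
R1 → R1 + 3/4·R2
  [ 1  -2  4  0 ]
  [ 0   0  0  1 ]
  [ 0   0  0  0 ]
Pivot columns are the columns containing a leading 1.

0, 3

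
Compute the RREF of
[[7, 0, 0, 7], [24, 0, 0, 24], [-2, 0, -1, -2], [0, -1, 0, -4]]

[[1, 0, 0, 1], [0, 1, 0, 4], [0, 0, 1, 0], [0, 0, 0, 0]]

r1 → 1/7·r1
  [  1   0   0   1 ]
  [ 24   0   0  24 ]
  [ -2   0  -1  -2 ]
  [  0  -1   0  -4 ]
r2 → r2 − 24·r1
  [  1   0   0   1 ]
  [  0   0   0   0 ]
  [ -2   0  -1  -2 ]
  [  0  -1   0  -4 ]
r3 → r3 + 2·r1
  [ 1   0   0   1 ]
  [ 0   0   0   0 ]
  [ 0   0  -1   0 ]
  [ 0  -1   0  -4 ]
r2 ↔ r4
  [ 1   0   0   1 ]
  [ 0  -1   0  -4 ]
  [ 0   0  -1   0 ]
  [ 0   0   0   0 ]
r2 → -1·r2
  [ 1  0   0  1 ]
  [ 0  1   0  4 ]
  [ 0  0  -1  0 ]
  [ 0  0   0  0 ]
r3 → -1·r3
  [ 1  0  0  1 ]
  [ 0  1  0  4 ]
  [ 0  0  1  0 ]
  [ 0  0  0  0 ]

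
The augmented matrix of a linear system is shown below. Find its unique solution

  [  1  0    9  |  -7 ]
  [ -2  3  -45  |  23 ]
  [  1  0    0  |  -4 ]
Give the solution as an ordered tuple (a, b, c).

R2 -> R2 + 2·R1
R3 -> R3 − R1
R2 -> 1/3·R2
R3 -> -1/9·R3
R2 -> R2 + 9·R3
R1 -> R1 − 9·R3
Reading off the last column: a = -4, b = 0, c = -1/3.

(-4, 0, -1/3)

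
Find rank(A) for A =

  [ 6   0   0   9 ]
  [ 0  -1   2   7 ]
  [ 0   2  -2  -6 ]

r1 := 1/6·r1
  [ 1   0   0  3/2 ]
  [ 0  -1   2    7 ]
  [ 0   2  -2   -6 ]
r2 := -1·r2
  [ 1  0   0  3/2 ]
  [ 0  1  -2   -7 ]
  [ 0  2  -2   -6 ]
r3 := r3 − 2·r2
  [ 1  0   0  3/2 ]
  [ 0  1  -2   -7 ]
  [ 0  0   2    8 ]
r3 := 1/2·r3
  [ 1  0   0  3/2 ]
  [ 0  1  -2   -7 ]
  [ 0  0   1    4 ]
r2 := r2 + 2·r3
  [ 1  0  0  3/2 ]
  [ 0  1  0    1 ]
  [ 0  0  1    4 ]
The reduced form has 3 nonzero rows.

rank = 3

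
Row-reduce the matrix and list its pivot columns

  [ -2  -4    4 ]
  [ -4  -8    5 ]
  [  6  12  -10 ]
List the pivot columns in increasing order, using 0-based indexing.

Multiply R1 by -1/2.
  [  1   2   -2 ]
  [ -4  -8    5 ]
  [  6  12  -10 ]
Add 4 times R1 to R2.
  [ 1   2   -2 ]
  [ 0   0   -3 ]
  [ 6  12  -10 ]
Subtract 6 times R1 from R3.
  [ 1  2  -2 ]
  [ 0  0  -3 ]
  [ 0  0   2 ]
Multiply R2 by -1/3.
  [ 1  2  -2 ]
  [ 0  0   1 ]
  [ 0  0   2 ]
Subtract 2 times R2 from R3.
  [ 1  2  -2 ]
  [ 0  0   1 ]
  [ 0  0   0 ]
Add 2 times R2 to R1.
  [ 1  2  0 ]
  [ 0  0  1 ]
  [ 0  0  0 ]
Pivot columns are the columns containing a leading 1.

0, 2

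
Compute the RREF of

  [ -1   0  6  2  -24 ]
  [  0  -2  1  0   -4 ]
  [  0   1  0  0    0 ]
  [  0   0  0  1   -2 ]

[[1, 0, 0, 0, -4], [0, 1, 0, 0, 0], [0, 0, 1, 0, -4], [0, 0, 0, 1, -2]]

R1 := -1·R1
R2 := -1/2·R2
R3 := R3 − R2
R3 := 2·R3
R1 := R1 + 2·R4
R2 := R2 + 1/2·R3
R1 := R1 + 6·R3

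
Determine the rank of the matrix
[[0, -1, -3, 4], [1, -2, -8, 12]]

r1 ↔ r2
  [ 1  -2  -8  12 ]
  [ 0  -1  -3   4 ]
r2 -> -1·r2
  [ 1  -2  -8  12 ]
  [ 0   1   3  -4 ]
r1 -> r1 + 2·r2
  [ 1  0  -2   4 ]
  [ 0  1   3  -4 ]
The reduced form has 2 nonzero rows.

rank = 2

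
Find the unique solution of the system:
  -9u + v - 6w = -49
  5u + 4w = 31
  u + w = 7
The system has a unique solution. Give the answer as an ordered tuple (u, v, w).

Form the augmented matrix and row-reduce:
  [ -9  1  -6  |  -49 ]
  [  5  0   4  |   31 ]
  [  1  0   1  |    7 ]
r1 → -1/9·r1
  [ 1  -1/9  2/3  |  49/9 ]
  [ 5     0    4  |    31 ]
  [ 1     0    1  |     7 ]
r2 → r2 − 5·r1
  [ 1  -1/9  2/3  |  49/9 ]
  [ 0   5/9  2/3  |  34/9 ]
  [ 1     0    1  |     7 ]
r3 → r3 − r1
  [ 1  -1/9  2/3  |  49/9 ]
  [ 0   5/9  2/3  |  34/9 ]
  [ 0   1/9  1/3  |  14/9 ]
r2 → 9/5·r2
  [ 1  -1/9  2/3  |  49/9 ]
  [ 0     1  6/5  |  34/5 ]
  [ 0   1/9  1/3  |  14/9 ]
r3 → r3 − 1/9·r2
  [ 1  -1/9  2/3  |  49/9 ]
  [ 0     1  6/5  |  34/5 ]
  [ 0     0  1/5  |   4/5 ]
r3 → 5·r3
  [ 1  -1/9  2/3  |  49/9 ]
  [ 0     1  6/5  |  34/5 ]
  [ 0     0    1  |     4 ]
r2 → r2 − 6/5·r3
  [ 1  -1/9  2/3  |  49/9 ]
  [ 0     1    0  |     2 ]
  [ 0     0    1  |     4 ]
r1 → r1 − 2/3·r3
  [ 1  -1/9  0  |  25/9 ]
  [ 0     1  0  |     2 ]
  [ 0     0  1  |     4 ]
r1 → r1 + 1/9·r2
  [ 1  0  0  |  3 ]
  [ 0  1  0  |  2 ]
  [ 0  0  1  |  4 ]
Reading off the last column: u = 3, v = 2, w = 4.

(3, 2, 4)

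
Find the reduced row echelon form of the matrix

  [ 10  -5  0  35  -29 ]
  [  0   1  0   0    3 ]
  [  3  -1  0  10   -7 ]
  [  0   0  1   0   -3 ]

[[1, 0, 0, 0, 0], [0, 1, 0, 0, 3], [0, 0, 1, 0, -3], [0, 0, 0, 1, -2/5]]

Multiply r1 by 1/10.
  [ 1  -1/2  0  7/2  -29/10 ]
  [ 0     1  0    0       3 ]
  [ 3    -1  0   10      -7 ]
  [ 0     0  1    0      -3 ]
Subtract 3 times r1 from r3.
  [ 1  -1/2  0   7/2  -29/10 ]
  [ 0     1  0     0       3 ]
  [ 0   1/2  0  -1/2   17/10 ]
  [ 0     0  1     0      -3 ]
Subtract 1/2 times r2 from r3.
  [ 1  -1/2  0   7/2  -29/10 ]
  [ 0     1  0     0       3 ]
  [ 0     0  0  -1/2     1/5 ]
  [ 0     0  1     0      -3 ]
Swap r3 and r4.
  [ 1  -1/2  0   7/2  -29/10 ]
  [ 0     1  0     0       3 ]
  [ 0     0  1     0      -3 ]
  [ 0     0  0  -1/2     1/5 ]
Multiply r4 by -2.
  [ 1  -1/2  0  7/2  -29/10 ]
  [ 0     1  0    0       3 ]
  [ 0     0  1    0      -3 ]
  [ 0     0  0    1    -2/5 ]
Subtract 7/2 times r4 from r1.
  [ 1  -1/2  0  0  -3/2 ]
  [ 0     1  0  0     3 ]
  [ 0     0  1  0    -3 ]
  [ 0     0  0  1  -2/5 ]
Add 1/2 times r2 to r1.
  [ 1  0  0  0     0 ]
  [ 0  1  0  0     3 ]
  [ 0  0  1  0    -3 ]
  [ 0  0  0  1  -2/5 ]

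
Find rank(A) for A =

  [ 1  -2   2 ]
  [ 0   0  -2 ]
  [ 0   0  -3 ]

rank = 2

r2 ← -1/2·r2
  [ 1  -2   2 ]
  [ 0   0   1 ]
  [ 0   0  -3 ]
r3 ← r3 + 3·r2
  [ 1  -2  2 ]
  [ 0   0  1 ]
  [ 0   0  0 ]
r1 ← r1 − 2·r2
  [ 1  -2  0 ]
  [ 0   0  1 ]
  [ 0   0  0 ]
The reduced form has 2 nonzero rows.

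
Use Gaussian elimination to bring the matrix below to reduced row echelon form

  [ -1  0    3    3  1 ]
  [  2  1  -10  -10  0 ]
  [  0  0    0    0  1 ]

[[1, 0, -3, -3, 0], [0, 1, -4, -4, 0], [0, 0, 0, 0, 1]]

Multiply R1 by -1.
  [ 1  0   -3   -3  -1 ]
  [ 2  1  -10  -10   0 ]
  [ 0  0    0    0   1 ]
Subtract 2 times R1 from R2.
  [ 1  0  -3  -3  -1 ]
  [ 0  1  -4  -4   2 ]
  [ 0  0   0   0   1 ]
Subtract 2 times R3 from R2.
  [ 1  0  -3  -3  -1 ]
  [ 0  1  -4  -4   0 ]
  [ 0  0   0   0   1 ]
Add R3 to R1.
  [ 1  0  -3  -3  0 ]
  [ 0  1  -4  -4  0 ]
  [ 0  0   0   0  1 ]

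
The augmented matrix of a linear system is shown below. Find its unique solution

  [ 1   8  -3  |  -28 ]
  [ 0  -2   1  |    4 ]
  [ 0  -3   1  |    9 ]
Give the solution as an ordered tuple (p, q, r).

R2 ← -1/2·R2
  [ 1   8    -3  |  -28 ]
  [ 0   1  -1/2  |   -2 ]
  [ 0  -3     1  |    9 ]
R3 ← R3 + 3·R2
  [ 1  8    -3  |  -28 ]
  [ 0  1  -1/2  |   -2 ]
  [ 0  0  -1/2  |    3 ]
R3 ← -2·R3
  [ 1  8    -3  |  -28 ]
  [ 0  1  -1/2  |   -2 ]
  [ 0  0     1  |   -6 ]
R2 ← R2 + 1/2·R3
  [ 1  8  -3  |  -28 ]
  [ 0  1   0  |   -5 ]
  [ 0  0   1  |   -6 ]
R1 ← R1 + 3·R3
  [ 1  8  0  |  -46 ]
  [ 0  1  0  |   -5 ]
  [ 0  0  1  |   -6 ]
R1 ← R1 − 8·R2
  [ 1  0  0  |  -6 ]
  [ 0  1  0  |  -5 ]
  [ 0  0  1  |  -6 ]
Reading off the last column: p = -6, q = -5, r = -6.

(-6, -5, -6)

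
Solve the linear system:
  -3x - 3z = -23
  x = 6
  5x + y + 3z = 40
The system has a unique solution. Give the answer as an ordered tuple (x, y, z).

(6, 5, 5/3)

Form the augmented matrix and row-reduce:
  [ -3  0  -3  |  -23 ]
  [  1  0   0  |    6 ]
  [  5  1   3  |   40 ]
r1 -> -1/3·r1
  [ 1  0  1  |  23/3 ]
  [ 1  0  0  |     6 ]
  [ 5  1  3  |    40 ]
r2 -> r2 − r1
  [ 1  0   1  |  23/3 ]
  [ 0  0  -1  |  -5/3 ]
  [ 5  1   3  |    40 ]
r3 -> r3 − 5·r1
  [ 1  0   1  |  23/3 ]
  [ 0  0  -1  |  -5/3 ]
  [ 0  1  -2  |   5/3 ]
r2 <-> r3
  [ 1  0   1  |  23/3 ]
  [ 0  1  -2  |   5/3 ]
  [ 0  0  -1  |  -5/3 ]
r3 -> -1·r3
  [ 1  0   1  |  23/3 ]
  [ 0  1  -2  |   5/3 ]
  [ 0  0   1  |   5/3 ]
r2 -> r2 + 2·r3
  [ 1  0  1  |  23/3 ]
  [ 0  1  0  |     5 ]
  [ 0  0  1  |   5/3 ]
r1 -> r1 − r3
  [ 1  0  0  |    6 ]
  [ 0  1  0  |    5 ]
  [ 0  0  1  |  5/3 ]
Reading off the last column: x = 6, y = 5, z = 5/3.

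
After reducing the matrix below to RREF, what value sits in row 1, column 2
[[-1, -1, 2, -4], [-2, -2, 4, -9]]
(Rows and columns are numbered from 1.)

R1 ← -1·R1
  [  1   1  -2   4 ]
  [ -2  -2   4  -9 ]
R2 ← R2 + 2·R1
  [ 1  1  -2   4 ]
  [ 0  0   0  -1 ]
R2 ← -1·R2
  [ 1  1  -2  4 ]
  [ 0  0   0  1 ]
R1 ← R1 − 4·R2
  [ 1  1  -2  0 ]
  [ 0  0   0  1 ]

1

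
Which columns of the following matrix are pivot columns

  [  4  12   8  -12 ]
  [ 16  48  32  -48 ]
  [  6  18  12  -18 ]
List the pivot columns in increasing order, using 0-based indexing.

r1 → 1/4·r1
  [  1   3   2   -3 ]
  [ 16  48  32  -48 ]
  [  6  18  12  -18 ]
r2 → r2 − 16·r1
  [ 1   3   2   -3 ]
  [ 0   0   0    0 ]
  [ 6  18  12  -18 ]
r3 → r3 − 6·r1
  [ 1  3  2  -3 ]
  [ 0  0  0   0 ]
  [ 0  0  0   0 ]
Pivot columns are the columns containing a leading 1.

0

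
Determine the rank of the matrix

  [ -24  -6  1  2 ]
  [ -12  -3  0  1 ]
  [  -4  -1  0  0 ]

rank = 3

Multiply R1 by -1/24.
  [   1  1/4  -1/24  -1/12 ]
  [ -12   -3      0      1 ]
  [  -4   -1      0      0 ]
Add 12 times R1 to R2.
  [  1  1/4  -1/24  -1/12 ]
  [  0    0   -1/2      0 ]
  [ -4   -1      0      0 ]
Add 4 times R1 to R3.
  [ 1  1/4  -1/24  -1/12 ]
  [ 0    0   -1/2      0 ]
  [ 0    0   -1/6   -1/3 ]
Multiply R2 by -2.
  [ 1  1/4  -1/24  -1/12 ]
  [ 0    0      1      0 ]
  [ 0    0   -1/6   -1/3 ]
Add 1/6 times R2 to R3.
  [ 1  1/4  -1/24  -1/12 ]
  [ 0    0      1      0 ]
  [ 0    0      0   -1/3 ]
Multiply R3 by -3.
  [ 1  1/4  -1/24  -1/12 ]
  [ 0    0      1      0 ]
  [ 0    0      0      1 ]
Add 1/12 times R3 to R1.
  [ 1  1/4  -1/24  0 ]
  [ 0    0      1  0 ]
  [ 0    0      0  1 ]
Add 1/24 times R2 to R1.
  [ 1  1/4  0  0 ]
  [ 0    0  1  0 ]
  [ 0    0  0  1 ]
The reduced form has 3 nonzero rows.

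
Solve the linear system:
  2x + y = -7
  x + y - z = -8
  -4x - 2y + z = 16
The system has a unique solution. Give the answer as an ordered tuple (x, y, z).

(-1, -5, 2)

Form the augmented matrix and row-reduce:
  [  2   1   0  |  -7 ]
  [  1   1  -1  |  -8 ]
  [ -4  -2   1  |  16 ]
ρ1 ← 1/2·ρ1
  [  1  1/2   0  |  -7/2 ]
  [  1    1  -1  |    -8 ]
  [ -4   -2   1  |    16 ]
ρ2 ← ρ2 − ρ1
  [  1  1/2   0  |  -7/2 ]
  [  0  1/2  -1  |  -9/2 ]
  [ -4   -2   1  |    16 ]
ρ3 ← ρ3 + 4·ρ1
  [ 1  1/2   0  |  -7/2 ]
  [ 0  1/2  -1  |  -9/2 ]
  [ 0    0   1  |     2 ]
ρ2 ← 2·ρ2
  [ 1  1/2   0  |  -7/2 ]
  [ 0    1  -2  |    -9 ]
  [ 0    0   1  |     2 ]
ρ2 ← ρ2 + 2·ρ3
  [ 1  1/2  0  |  -7/2 ]
  [ 0    1  0  |    -5 ]
  [ 0    0  1  |     2 ]
ρ1 ← ρ1 − 1/2·ρ2
  [ 1  0  0  |  -1 ]
  [ 0  1  0  |  -5 ]
  [ 0  0  1  |   2 ]
Reading off the last column: x = -1, y = -5, z = 2.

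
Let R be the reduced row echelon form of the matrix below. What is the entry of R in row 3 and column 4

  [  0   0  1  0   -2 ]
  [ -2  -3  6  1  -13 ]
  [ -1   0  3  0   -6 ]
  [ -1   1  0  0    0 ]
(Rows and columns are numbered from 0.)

ρ1 <-> ρ2
  [ -2  -3  6  1  -13 ]
  [  0   0  1  0   -2 ]
  [ -1   0  3  0   -6 ]
  [ -1   1  0  0    0 ]
ρ1 → -1/2·ρ1
  [  1  3/2  -3  -1/2  13/2 ]
  [  0    0   1     0    -2 ]
  [ -1    0   3     0    -6 ]
  [ -1    1   0     0     0 ]
ρ3 → ρ3 + ρ1
  [  1  3/2  -3  -1/2  13/2 ]
  [  0    0   1     0    -2 ]
  [  0  3/2   0  -1/2   1/2 ]
  [ -1    1   0     0     0 ]
ρ4 → ρ4 + ρ1
  [ 1  3/2  -3  -1/2  13/2 ]
  [ 0    0   1     0    -2 ]
  [ 0  3/2   0  -1/2   1/2 ]
  [ 0  5/2  -3  -1/2  13/2 ]
ρ2 <-> ρ3
  [ 1  3/2  -3  -1/2  13/2 ]
  [ 0  3/2   0  -1/2   1/2 ]
  [ 0    0   1     0    -2 ]
  [ 0  5/2  -3  -1/2  13/2 ]
ρ2 → 2/3·ρ2
  [ 1  3/2  -3  -1/2  13/2 ]
  [ 0    1   0  -1/3   1/3 ]
  [ 0    0   1     0    -2 ]
  [ 0  5/2  -3  -1/2  13/2 ]
ρ4 → ρ4 − 5/2·ρ2
  [ 1  3/2  -3  -1/2  13/2 ]
  [ 0    1   0  -1/3   1/3 ]
  [ 0    0   1     0    -2 ]
  [ 0    0  -3   1/3  17/3 ]
ρ4 → ρ4 + 3·ρ3
  [ 1  3/2  -3  -1/2  13/2 ]
  [ 0    1   0  -1/3   1/3 ]
  [ 0    0   1     0    -2 ]
  [ 0    0   0   1/3  -1/3 ]
ρ4 → 3·ρ4
  [ 1  3/2  -3  -1/2  13/2 ]
  [ 0    1   0  -1/3   1/3 ]
  [ 0    0   1     0    -2 ]
  [ 0    0   0     1    -1 ]
ρ2 → ρ2 + 1/3·ρ4
  [ 1  3/2  -3  -1/2  13/2 ]
  [ 0    1   0     0     0 ]
  [ 0    0   1     0    -2 ]
  [ 0    0   0     1    -1 ]
ρ1 → ρ1 + 1/2·ρ4
  [ 1  3/2  -3  0   6 ]
  [ 0    1   0  0   0 ]
  [ 0    0   1  0  -2 ]
  [ 0    0   0  1  -1 ]
ρ1 → ρ1 + 3·ρ3
  [ 1  3/2  0  0   0 ]
  [ 0    1  0  0   0 ]
  [ 0    0  1  0  -2 ]
  [ 0    0  0  1  -1 ]
ρ1 → ρ1 − 3/2·ρ2
  [ 1  0  0  0   0 ]
  [ 0  1  0  0   0 ]
  [ 0  0  1  0  -2 ]
  [ 0  0  0  1  -1 ]

-1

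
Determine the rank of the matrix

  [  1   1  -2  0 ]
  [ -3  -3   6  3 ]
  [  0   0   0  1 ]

rank = 2

Add 3 times r1 to r2.
  [ 1  1  -2  0 ]
  [ 0  0   0  3 ]
  [ 0  0   0  1 ]
Multiply r2 by 1/3.
  [ 1  1  -2  0 ]
  [ 0  0   0  1 ]
  [ 0  0   0  1 ]
Subtract r2 from r3.
  [ 1  1  -2  0 ]
  [ 0  0   0  1 ]
  [ 0  0   0  0 ]
The reduced form has 2 nonzero rows.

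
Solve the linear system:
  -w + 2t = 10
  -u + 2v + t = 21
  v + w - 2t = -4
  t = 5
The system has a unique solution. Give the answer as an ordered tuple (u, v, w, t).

(-4, 6, 0, 5)

Form the augmented matrix and row-reduce:
  [  0  0  -1   2  |  10 ]
  [ -1  2   0   1  |  21 ]
  [  0  1   1  -2  |  -4 ]
  [  0  0   0   1  |   5 ]
Swap R1 and R2.
  [ -1  2   0   1  |  21 ]
  [  0  0  -1   2  |  10 ]
  [  0  1   1  -2  |  -4 ]
  [  0  0   0   1  |   5 ]
Multiply R1 by -1.
  [ 1  -2   0  -1  |  -21 ]
  [ 0   0  -1   2  |   10 ]
  [ 0   1   1  -2  |   -4 ]
  [ 0   0   0   1  |    5 ]
Swap R2 and R3.
  [ 1  -2   0  -1  |  -21 ]
  [ 0   1   1  -2  |   -4 ]
  [ 0   0  -1   2  |   10 ]
  [ 0   0   0   1  |    5 ]
Multiply R3 by -1.
  [ 1  -2  0  -1  |  -21 ]
  [ 0   1  1  -2  |   -4 ]
  [ 0   0  1  -2  |  -10 ]
  [ 0   0  0   1  |    5 ]
Add 2 times R4 to R3.
  [ 1  -2  0  -1  |  -21 ]
  [ 0   1  1  -2  |   -4 ]
  [ 0   0  1   0  |    0 ]
  [ 0   0  0   1  |    5 ]
Add 2 times R4 to R2.
  [ 1  -2  0  -1  |  -21 ]
  [ 0   1  1   0  |    6 ]
  [ 0   0  1   0  |    0 ]
  [ 0   0  0   1  |    5 ]
Add R4 to R1.
  [ 1  -2  0  0  |  -16 ]
  [ 0   1  1  0  |    6 ]
  [ 0   0  1  0  |    0 ]
  [ 0   0  0  1  |    5 ]
Subtract R3 from R2.
  [ 1  -2  0  0  |  -16 ]
  [ 0   1  0  0  |    6 ]
  [ 0   0  1  0  |    0 ]
  [ 0   0  0  1  |    5 ]
Add 2 times R2 to R1.
  [ 1  0  0  0  |  -4 ]
  [ 0  1  0  0  |   6 ]
  [ 0  0  1  0  |   0 ]
  [ 0  0  0  1  |   5 ]
Reading off the last column: u = -4, v = 6, w = 0, t = 5.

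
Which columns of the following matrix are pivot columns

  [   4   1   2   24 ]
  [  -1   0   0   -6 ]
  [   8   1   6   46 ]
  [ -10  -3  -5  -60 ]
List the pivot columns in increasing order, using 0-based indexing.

ρ1 ← 1/4·ρ1
  [   1  1/4  1/2    6 ]
  [  -1    0    0   -6 ]
  [   8    1    6   46 ]
  [ -10   -3   -5  -60 ]
ρ2 ← ρ2 + ρ1
  [   1  1/4  1/2    6 ]
  [   0  1/4  1/2    0 ]
  [   8    1    6   46 ]
  [ -10   -3   -5  -60 ]
ρ3 ← ρ3 − 8·ρ1
  [   1  1/4  1/2    6 ]
  [   0  1/4  1/2    0 ]
  [   0   -1    2   -2 ]
  [ -10   -3   -5  -60 ]
ρ4 ← ρ4 + 10·ρ1
  [ 1   1/4  1/2   6 ]
  [ 0   1/4  1/2   0 ]
  [ 0    -1    2  -2 ]
  [ 0  -1/2    0   0 ]
ρ2 ← 4·ρ2
  [ 1   1/4  1/2   6 ]
  [ 0     1    2   0 ]
  [ 0    -1    2  -2 ]
  [ 0  -1/2    0   0 ]
ρ3 ← ρ3 + ρ2
  [ 1   1/4  1/2   6 ]
  [ 0     1    2   0 ]
  [ 0     0    4  -2 ]
  [ 0  -1/2    0   0 ]
ρ4 ← ρ4 + 1/2·ρ2
  [ 1  1/4  1/2   6 ]
  [ 0    1    2   0 ]
  [ 0    0    4  -2 ]
  [ 0    0    1   0 ]
ρ3 ← 1/4·ρ3
  [ 1  1/4  1/2     6 ]
  [ 0    1    2     0 ]
  [ 0    0    1  -1/2 ]
  [ 0    0    1     0 ]
ρ4 ← ρ4 − ρ3
  [ 1  1/4  1/2     6 ]
  [ 0    1    2     0 ]
  [ 0    0    1  -1/2 ]
  [ 0    0    0   1/2 ]
ρ4 ← 2·ρ4
  [ 1  1/4  1/2     6 ]
  [ 0    1    2     0 ]
  [ 0    0    1  -1/2 ]
  [ 0    0    0     1 ]
ρ3 ← ρ3 + 1/2·ρ4
  [ 1  1/4  1/2  6 ]
  [ 0    1    2  0 ]
  [ 0    0    1  0 ]
  [ 0    0    0  1 ]
ρ1 ← ρ1 − 6·ρ4
  [ 1  1/4  1/2  0 ]
  [ 0    1    2  0 ]
  [ 0    0    1  0 ]
  [ 0    0    0  1 ]
ρ2 ← ρ2 − 2·ρ3
  [ 1  1/4  1/2  0 ]
  [ 0    1    0  0 ]
  [ 0    0    1  0 ]
  [ 0    0    0  1 ]
ρ1 ← ρ1 − 1/2·ρ3
  [ 1  1/4  0  0 ]
  [ 0    1  0  0 ]
  [ 0    0  1  0 ]
  [ 0    0  0  1 ]
ρ1 ← ρ1 − 1/4·ρ2
  [ 1  0  0  0 ]
  [ 0  1  0  0 ]
  [ 0  0  1  0 ]
  [ 0  0  0  1 ]
Pivot columns are the columns containing a leading 1.

0, 1, 2, 3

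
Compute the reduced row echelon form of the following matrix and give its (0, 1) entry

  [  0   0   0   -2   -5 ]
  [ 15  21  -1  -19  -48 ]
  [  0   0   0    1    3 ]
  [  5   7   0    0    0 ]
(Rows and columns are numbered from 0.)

Swap R1 and R2.
  [ 15  21  -1  -19  -48 ]
  [  0   0   0   -2   -5 ]
  [  0   0   0    1    3 ]
  [  5   7   0    0    0 ]
Multiply R1 by 1/15.
  [ 1  7/5  -1/15  -19/15  -16/5 ]
  [ 0    0      0      -2     -5 ]
  [ 0    0      0       1      3 ]
  [ 5    7      0       0      0 ]
Subtract 5 times R1 from R4.
  [ 1  7/5  -1/15  -19/15  -16/5 ]
  [ 0    0      0      -2     -5 ]
  [ 0    0      0       1      3 ]
  [ 0    0    1/3    19/3     16 ]
Swap R2 and R4.
  [ 1  7/5  -1/15  -19/15  -16/5 ]
  [ 0    0    1/3    19/3     16 ]
  [ 0    0      0       1      3 ]
  [ 0    0      0      -2     -5 ]
Multiply R2 by 3.
  [ 1  7/5  -1/15  -19/15  -16/5 ]
  [ 0    0      1      19     48 ]
  [ 0    0      0       1      3 ]
  [ 0    0      0      -2     -5 ]
Add 2 times R3 to R4.
  [ 1  7/5  -1/15  -19/15  -16/5 ]
  [ 0    0      1      19     48 ]
  [ 0    0      0       1      3 ]
  [ 0    0      0       0      1 ]
Subtract 3 times R4 from R3.
  [ 1  7/5  -1/15  -19/15  -16/5 ]
  [ 0    0      1      19     48 ]
  [ 0    0      0       1      0 ]
  [ 0    0      0       0      1 ]
Subtract 48 times R4 from R2.
  [ 1  7/5  -1/15  -19/15  -16/5 ]
  [ 0    0      1      19      0 ]
  [ 0    0      0       1      0 ]
  [ 0    0      0       0      1 ]
Add 16/5 times R4 to R1.
  [ 1  7/5  -1/15  -19/15  0 ]
  [ 0    0      1      19  0 ]
  [ 0    0      0       1  0 ]
  [ 0    0      0       0  1 ]
Subtract 19 times R3 from R2.
  [ 1  7/5  -1/15  -19/15  0 ]
  [ 0    0      1       0  0 ]
  [ 0    0      0       1  0 ]
  [ 0    0      0       0  1 ]
Add 19/15 times R3 to R1.
  [ 1  7/5  -1/15  0  0 ]
  [ 0    0      1  0  0 ]
  [ 0    0      0  1  0 ]
  [ 0    0      0  0  1 ]
Add 1/15 times R2 to R1.
  [ 1  7/5  0  0  0 ]
  [ 0    0  1  0  0 ]
  [ 0    0  0  1  0 ]
  [ 0    0  0  0  1 ]

7/5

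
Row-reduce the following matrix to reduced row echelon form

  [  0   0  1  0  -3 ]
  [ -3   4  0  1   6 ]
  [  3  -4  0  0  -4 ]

[[1, -4/3, 0, 0, -4/3], [0, 0, 1, 0, -3], [0, 0, 0, 1, 2]]

ρ1 ↔ ρ2
  [ -3   4  0  1   6 ]
  [  0   0  1  0  -3 ]
  [  3  -4  0  0  -4 ]
ρ1 -> -1/3·ρ1
  [ 1  -4/3  0  -1/3  -2 ]
  [ 0     0  1     0  -3 ]
  [ 3    -4  0     0  -4 ]
ρ3 -> ρ3 − 3·ρ1
  [ 1  -4/3  0  -1/3  -2 ]
  [ 0     0  1     0  -3 ]
  [ 0     0  0     1   2 ]
ρ1 -> ρ1 + 1/3·ρ3
  [ 1  -4/3  0  0  -4/3 ]
  [ 0     0  1  0    -3 ]
  [ 0     0  0  1     2 ]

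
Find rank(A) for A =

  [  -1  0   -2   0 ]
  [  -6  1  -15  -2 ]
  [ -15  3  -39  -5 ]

Multiply R1 by -1.
  [   1  0    2   0 ]
  [  -6  1  -15  -2 ]
  [ -15  3  -39  -5 ]
Add 6 times R1 to R2.
  [   1  0    2   0 ]
  [   0  1   -3  -2 ]
  [ -15  3  -39  -5 ]
Add 15 times R1 to R3.
  [ 1  0   2   0 ]
  [ 0  1  -3  -2 ]
  [ 0  3  -9  -5 ]
Subtract 3 times R2 from R3.
  [ 1  0   2   0 ]
  [ 0  1  -3  -2 ]
  [ 0  0   0   1 ]
Add 2 times R3 to R2.
  [ 1  0   2  0 ]
  [ 0  1  -3  0 ]
  [ 0  0   0  1 ]
The reduced form has 3 nonzero rows.

rank = 3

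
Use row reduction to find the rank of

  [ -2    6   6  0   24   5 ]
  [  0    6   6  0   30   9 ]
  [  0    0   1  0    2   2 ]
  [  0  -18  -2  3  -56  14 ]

R1 ← -1/2·R1
  [ 1   -3  -3  0  -12  -5/2 ]
  [ 0    6   6  0   30     9 ]
  [ 0    0   1  0    2     2 ]
  [ 0  -18  -2  3  -56    14 ]
R2 ← 1/6·R2
  [ 1   -3  -3  0  -12  -5/2 ]
  [ 0    1   1  0    5   3/2 ]
  [ 0    0   1  0    2     2 ]
  [ 0  -18  -2  3  -56    14 ]
R4 ← R4 + 18·R2
  [ 1  -3  -3  0  -12  -5/2 ]
  [ 0   1   1  0    5   3/2 ]
  [ 0   0   1  0    2     2 ]
  [ 0   0  16  3   34    41 ]
R4 ← R4 − 16·R3
  [ 1  -3  -3  0  -12  -5/2 ]
  [ 0   1   1  0    5   3/2 ]
  [ 0   0   1  0    2     2 ]
  [ 0   0   0  3    2     9 ]
R4 ← 1/3·R4
  [ 1  -3  -3  0  -12  -5/2 ]
  [ 0   1   1  0    5   3/2 ]
  [ 0   0   1  0    2     2 ]
  [ 0   0   0  1  2/3     3 ]
R2 ← R2 − R3
  [ 1  -3  -3  0  -12  -5/2 ]
  [ 0   1   0  0    3  -1/2 ]
  [ 0   0   1  0    2     2 ]
  [ 0   0   0  1  2/3     3 ]
R1 ← R1 + 3·R3
  [ 1  -3  0  0   -6   7/2 ]
  [ 0   1  0  0    3  -1/2 ]
  [ 0   0  1  0    2     2 ]
  [ 0   0  0  1  2/3     3 ]
R1 ← R1 + 3·R2
  [ 1  0  0  0    3     2 ]
  [ 0  1  0  0    3  -1/2 ]
  [ 0  0  1  0    2     2 ]
  [ 0  0  0  1  2/3     3 ]
The reduced form has 4 nonzero rows.

rank = 4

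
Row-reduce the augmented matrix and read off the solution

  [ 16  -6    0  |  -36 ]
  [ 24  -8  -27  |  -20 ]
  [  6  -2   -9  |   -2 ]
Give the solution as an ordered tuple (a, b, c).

ρ1 := 1/16·ρ1
ρ2 := ρ2 − 24·ρ1
ρ3 := ρ3 − 6·ρ1
ρ3 := ρ3 − 1/4·ρ2
ρ3 := -4/9·ρ3
ρ2 := ρ2 + 27·ρ3
ρ1 := ρ1 + 3/8·ρ2
Reading off the last column: a = -3, b = -2, c = -4/3.

(-3, -2, -4/3)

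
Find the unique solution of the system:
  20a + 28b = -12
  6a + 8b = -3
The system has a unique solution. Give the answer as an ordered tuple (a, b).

Form the augmented matrix and row-reduce:
  [ 20  28  |  -12 ]
  [  6   8  |   -3 ]
Multiply ρ1 by 1/20.
  [ 1  7/5  |  -3/5 ]
  [ 6    8  |    -3 ]
Subtract 6 times ρ1 from ρ2.
  [ 1   7/5  |  -3/5 ]
  [ 0  -2/5  |   3/5 ]
Multiply ρ2 by -5/2.
  [ 1  7/5  |  -3/5 ]
  [ 0    1  |  -3/2 ]
Subtract 7/5 times ρ2 from ρ1.
  [ 1  0  |   3/2 ]
  [ 0  1  |  -3/2 ]
Reading off the last column: a = 3/2, b = -3/2.

(3/2, -3/2)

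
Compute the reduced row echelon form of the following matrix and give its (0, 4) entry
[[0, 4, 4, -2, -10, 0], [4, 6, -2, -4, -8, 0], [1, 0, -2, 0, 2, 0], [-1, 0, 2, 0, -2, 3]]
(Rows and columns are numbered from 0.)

2

R1 ↔ R2
  [  4  6  -2  -4   -8  0 ]
  [  0  4   4  -2  -10  0 ]
  [  1  0  -2   0    2  0 ]
  [ -1  0   2   0   -2  3 ]
R1 -> 1/4·R1
  [  1  3/2  -1/2  -1   -2  0 ]
  [  0    4     4  -2  -10  0 ]
  [  1    0    -2   0    2  0 ]
  [ -1    0     2   0   -2  3 ]
R3 -> R3 − R1
  [  1   3/2  -1/2  -1   -2  0 ]
  [  0     4     4  -2  -10  0 ]
  [  0  -3/2  -3/2   1    4  0 ]
  [ -1     0     2   0   -2  3 ]
R4 -> R4 + R1
  [ 1   3/2  -1/2  -1   -2  0 ]
  [ 0     4     4  -2  -10  0 ]
  [ 0  -3/2  -3/2   1    4  0 ]
  [ 0   3/2   3/2  -1   -4  3 ]
R2 -> 1/4·R2
  [ 1   3/2  -1/2    -1    -2  0 ]
  [ 0     1     1  -1/2  -5/2  0 ]
  [ 0  -3/2  -3/2     1     4  0 ]
  [ 0   3/2   3/2    -1    -4  3 ]
R3 -> R3 + 3/2·R2
  [ 1  3/2  -1/2    -1    -2  0 ]
  [ 0    1     1  -1/2  -5/2  0 ]
  [ 0    0     0   1/4   1/4  0 ]
  [ 0  3/2   3/2    -1    -4  3 ]
R4 -> R4 − 3/2·R2
  [ 1  3/2  -1/2    -1    -2  0 ]
  [ 0    1     1  -1/2  -5/2  0 ]
  [ 0    0     0   1/4   1/4  0 ]
  [ 0    0     0  -1/4  -1/4  3 ]
R3 -> 4·R3
  [ 1  3/2  -1/2    -1    -2  0 ]
  [ 0    1     1  -1/2  -5/2  0 ]
  [ 0    0     0     1     1  0 ]
  [ 0    0     0  -1/4  -1/4  3 ]
R4 -> R4 + 1/4·R3
  [ 1  3/2  -1/2    -1    -2  0 ]
  [ 0    1     1  -1/2  -5/2  0 ]
  [ 0    0     0     1     1  0 ]
  [ 0    0     0     0     0  3 ]
R4 -> 1/3·R4
  [ 1  3/2  -1/2    -1    -2  0 ]
  [ 0    1     1  -1/2  -5/2  0 ]
  [ 0    0     0     1     1  0 ]
  [ 0    0     0     0     0  1 ]
R2 -> R2 + 1/2·R3
  [ 1  3/2  -1/2  -1  -2  0 ]
  [ 0    1     1   0  -2  0 ]
  [ 0    0     0   1   1  0 ]
  [ 0    0     0   0   0  1 ]
R1 -> R1 + R3
  [ 1  3/2  -1/2  0  -1  0 ]
  [ 0    1     1  0  -2  0 ]
  [ 0    0     0  1   1  0 ]
  [ 0    0     0  0   0  1 ]
R1 -> R1 − 3/2·R2
  [ 1  0  -2  0   2  0 ]
  [ 0  1   1  0  -2  0 ]
  [ 0  0   0  1   1  0 ]
  [ 0  0   0  0   0  1 ]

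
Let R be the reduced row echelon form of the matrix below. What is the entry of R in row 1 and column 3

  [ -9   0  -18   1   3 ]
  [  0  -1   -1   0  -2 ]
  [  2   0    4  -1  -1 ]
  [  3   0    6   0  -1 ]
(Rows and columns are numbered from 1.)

2

Multiply R1 by -1/9.
  [ 1   0   2  -1/9  -1/3 ]
  [ 0  -1  -1     0    -2 ]
  [ 2   0   4    -1    -1 ]
  [ 3   0   6     0    -1 ]
Subtract 2 times R1 from R3.
  [ 1   0   2  -1/9  -1/3 ]
  [ 0  -1  -1     0    -2 ]
  [ 0   0   0  -7/9  -1/3 ]
  [ 3   0   6     0    -1 ]
Subtract 3 times R1 from R4.
  [ 1   0   2  -1/9  -1/3 ]
  [ 0  -1  -1     0    -2 ]
  [ 0   0   0  -7/9  -1/3 ]
  [ 0   0   0   1/3     0 ]
Multiply R2 by -1.
  [ 1  0  2  -1/9  -1/3 ]
  [ 0  1  1     0     2 ]
  [ 0  0  0  -7/9  -1/3 ]
  [ 0  0  0   1/3     0 ]
Multiply R3 by -9/7.
  [ 1  0  2  -1/9  -1/3 ]
  [ 0  1  1     0     2 ]
  [ 0  0  0     1   3/7 ]
  [ 0  0  0   1/3     0 ]
Subtract 1/3 times R3 from R4.
  [ 1  0  2  -1/9  -1/3 ]
  [ 0  1  1     0     2 ]
  [ 0  0  0     1   3/7 ]
  [ 0  0  0     0  -1/7 ]
Multiply R4 by -7.
  [ 1  0  2  -1/9  -1/3 ]
  [ 0  1  1     0     2 ]
  [ 0  0  0     1   3/7 ]
  [ 0  0  0     0     1 ]
Subtract 3/7 times R4 from R3.
  [ 1  0  2  -1/9  -1/3 ]
  [ 0  1  1     0     2 ]
  [ 0  0  0     1     0 ]
  [ 0  0  0     0     1 ]
Subtract 2 times R4 from R2.
  [ 1  0  2  -1/9  -1/3 ]
  [ 0  1  1     0     0 ]
  [ 0  0  0     1     0 ]
  [ 0  0  0     0     1 ]
Add 1/3 times R4 to R1.
  [ 1  0  2  -1/9  0 ]
  [ 0  1  1     0  0 ]
  [ 0  0  0     1  0 ]
  [ 0  0  0     0  1 ]
Add 1/9 times R3 to R1.
  [ 1  0  2  0  0 ]
  [ 0  1  1  0  0 ]
  [ 0  0  0  1  0 ]
  [ 0  0  0  0  1 ]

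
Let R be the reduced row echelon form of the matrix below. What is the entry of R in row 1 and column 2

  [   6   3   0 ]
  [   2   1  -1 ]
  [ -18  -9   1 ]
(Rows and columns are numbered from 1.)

1/2

Multiply R1 by 1/6.
Subtract 2 times R1 from R2.
Add 18 times R1 to R3.
Multiply R2 by -1.
Subtract R2 from R3.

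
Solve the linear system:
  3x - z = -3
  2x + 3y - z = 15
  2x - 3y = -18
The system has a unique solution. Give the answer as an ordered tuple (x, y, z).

Form the augmented matrix and row-reduce:
  [ 3   0  -1  |   -3 ]
  [ 2   3  -1  |   15 ]
  [ 2  -3   0  |  -18 ]
R1 -> 1/3·R1
  [ 1   0  -1/3  |   -1 ]
  [ 2   3    -1  |   15 ]
  [ 2  -3     0  |  -18 ]
R2 -> R2 − 2·R1
  [ 1   0  -1/3  |   -1 ]
  [ 0   3  -1/3  |   17 ]
  [ 2  -3     0  |  -18 ]
R3 -> R3 − 2·R1
  [ 1   0  -1/3  |   -1 ]
  [ 0   3  -1/3  |   17 ]
  [ 0  -3   2/3  |  -16 ]
R2 -> 1/3·R2
  [ 1   0  -1/3  |    -1 ]
  [ 0   1  -1/9  |  17/3 ]
  [ 0  -3   2/3  |   -16 ]
R3 -> R3 + 3·R2
  [ 1  0  -1/3  |    -1 ]
  [ 0  1  -1/9  |  17/3 ]
  [ 0  0   1/3  |     1 ]
R3 -> 3·R3
  [ 1  0  -1/3  |    -1 ]
  [ 0  1  -1/9  |  17/3 ]
  [ 0  0     1  |     3 ]
R2 -> R2 + 1/9·R3
  [ 1  0  -1/3  |  -1 ]
  [ 0  1     0  |   6 ]
  [ 0  0     1  |   3 ]
R1 -> R1 + 1/3·R3
  [ 1  0  0  |  0 ]
  [ 0  1  0  |  6 ]
  [ 0  0  1  |  3 ]
Reading off the last column: x = 0, y = 6, z = 3.

(0, 6, 3)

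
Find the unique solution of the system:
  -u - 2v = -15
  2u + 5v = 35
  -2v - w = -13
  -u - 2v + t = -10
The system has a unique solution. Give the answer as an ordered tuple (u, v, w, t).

(5, 5, 3, 5)

Form the augmented matrix and row-reduce:
  [ -1  -2   0  0  |  -15 ]
  [  2   5   0  0  |   35 ]
  [  0  -2  -1  0  |  -13 ]
  [ -1  -2   0  1  |  -10 ]
r1 ← -1·r1
  [  1   2   0  0  |   15 ]
  [  2   5   0  0  |   35 ]
  [  0  -2  -1  0  |  -13 ]
  [ -1  -2   0  1  |  -10 ]
r2 ← r2 − 2·r1
  [  1   2   0  0  |   15 ]
  [  0   1   0  0  |    5 ]
  [  0  -2  -1  0  |  -13 ]
  [ -1  -2   0  1  |  -10 ]
r4 ← r4 + r1
  [ 1   2   0  0  |   15 ]
  [ 0   1   0  0  |    5 ]
  [ 0  -2  -1  0  |  -13 ]
  [ 0   0   0  1  |    5 ]
r3 ← r3 + 2·r2
  [ 1  2   0  0  |  15 ]
  [ 0  1   0  0  |   5 ]
  [ 0  0  -1  0  |  -3 ]
  [ 0  0   0  1  |   5 ]
r3 ← -1·r3
  [ 1  2  0  0  |  15 ]
  [ 0  1  0  0  |   5 ]
  [ 0  0  1  0  |   3 ]
  [ 0  0  0  1  |   5 ]
r1 ← r1 − 2·r2
  [ 1  0  0  0  |  5 ]
  [ 0  1  0  0  |  5 ]
  [ 0  0  1  0  |  3 ]
  [ 0  0  0  1  |  5 ]
Reading off the last column: u = 5, v = 5, w = 3, t = 5.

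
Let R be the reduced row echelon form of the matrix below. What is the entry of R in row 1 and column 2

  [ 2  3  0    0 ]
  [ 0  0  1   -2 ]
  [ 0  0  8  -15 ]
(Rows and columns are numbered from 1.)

3/2

Multiply ρ1 by 1/2.
  [ 1  3/2  0    0 ]
  [ 0    0  1   -2 ]
  [ 0    0  8  -15 ]
Subtract 8 times ρ2 from ρ3.
  [ 1  3/2  0   0 ]
  [ 0    0  1  -2 ]
  [ 0    0  0   1 ]
Add 2 times ρ3 to ρ2.
  [ 1  3/2  0  0 ]
  [ 0    0  1  0 ]
  [ 0    0  0  1 ]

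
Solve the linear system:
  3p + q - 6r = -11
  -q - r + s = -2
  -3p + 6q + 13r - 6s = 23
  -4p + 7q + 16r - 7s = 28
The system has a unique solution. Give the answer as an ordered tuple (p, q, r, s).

Form the augmented matrix and row-reduce:
  [  3   1  -6   0  |  -11 ]
  [  0  -1  -1   1  |   -2 ]
  [ -3   6  13  -6  |   23 ]
  [ -4   7  16  -7  |   28 ]
ρ1 -> 1/3·ρ1
  [  1  1/3  -2   0  |  -11/3 ]
  [  0   -1  -1   1  |     -2 ]
  [ -3    6  13  -6  |     23 ]
  [ -4    7  16  -7  |     28 ]
ρ3 -> ρ3 + 3·ρ1
  [  1  1/3  -2   0  |  -11/3 ]
  [  0   -1  -1   1  |     -2 ]
  [  0    7   7  -6  |     12 ]
  [ -4    7  16  -7  |     28 ]
ρ4 -> ρ4 + 4·ρ1
  [ 1   1/3  -2   0  |  -11/3 ]
  [ 0    -1  -1   1  |     -2 ]
  [ 0     7   7  -6  |     12 ]
  [ 0  25/3   8  -7  |   40/3 ]
ρ2 -> -1·ρ2
  [ 1   1/3  -2   0  |  -11/3 ]
  [ 0     1   1  -1  |      2 ]
  [ 0     7   7  -6  |     12 ]
  [ 0  25/3   8  -7  |   40/3 ]
ρ3 -> ρ3 − 7·ρ2
  [ 1   1/3  -2   0  |  -11/3 ]
  [ 0     1   1  -1  |      2 ]
  [ 0     0   0   1  |     -2 ]
  [ 0  25/3   8  -7  |   40/3 ]
ρ4 -> ρ4 − 25/3·ρ2
  [ 1  1/3    -2    0  |  -11/3 ]
  [ 0    1     1   -1  |      2 ]
  [ 0    0     0    1  |     -2 ]
  [ 0    0  -1/3  4/3  |  -10/3 ]
ρ3 <-> ρ4
  [ 1  1/3    -2    0  |  -11/3 ]
  [ 0    1     1   -1  |      2 ]
  [ 0    0  -1/3  4/3  |  -10/3 ]
  [ 0    0     0    1  |     -2 ]
ρ3 -> -3·ρ3
  [ 1  1/3  -2   0  |  -11/3 ]
  [ 0    1   1  -1  |      2 ]
  [ 0    0   1  -4  |     10 ]
  [ 0    0   0   1  |     -2 ]
ρ3 -> ρ3 + 4·ρ4
  [ 1  1/3  -2   0  |  -11/3 ]
  [ 0    1   1  -1  |      2 ]
  [ 0    0   1   0  |      2 ]
  [ 0    0   0   1  |     -2 ]
ρ2 -> ρ2 + ρ4
  [ 1  1/3  -2  0  |  -11/3 ]
  [ 0    1   1  0  |      0 ]
  [ 0    0   1  0  |      2 ]
  [ 0    0   0  1  |     -2 ]
ρ2 -> ρ2 − ρ3
  [ 1  1/3  -2  0  |  -11/3 ]
  [ 0    1   0  0  |     -2 ]
  [ 0    0   1  0  |      2 ]
  [ 0    0   0  1  |     -2 ]
ρ1 -> ρ1 + 2·ρ3
  [ 1  1/3  0  0  |  1/3 ]
  [ 0    1  0  0  |   -2 ]
  [ 0    0  1  0  |    2 ]
  [ 0    0  0  1  |   -2 ]
ρ1 -> ρ1 − 1/3·ρ2
  [ 1  0  0  0  |   1 ]
  [ 0  1  0  0  |  -2 ]
  [ 0  0  1  0  |   2 ]
  [ 0  0  0  1  |  -2 ]
Reading off the last column: p = 1, q = -2, r = 2, s = -2.

(1, -2, 2, -2)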